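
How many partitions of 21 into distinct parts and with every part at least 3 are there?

24

They are:
21
18, 3
17, 4
16, 5
15, 6
14, 7
14, 4, 3
13, 8
13, 5, 3
12, 9
12, 6, 3
12, 5, 4
11, 10
11, 7, 3
11, 6, 4
10, 8, 3
10, 7, 4
10, 6, 5
9, 8, 4
9, 7, 5
9, 5, 4, 3
8, 7, 6
8, 6, 4, 3
7, 6, 5, 3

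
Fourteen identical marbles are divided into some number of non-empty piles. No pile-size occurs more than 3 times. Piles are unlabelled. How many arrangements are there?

82

Counting exhaustively, 82 partitions satisfy the conditions.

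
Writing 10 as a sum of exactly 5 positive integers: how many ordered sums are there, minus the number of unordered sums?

119

Compositions: C(9,4) = 126.
Partitions of 10 into exactly 5 parts: 7.
Difference: 126 − 7 = 119.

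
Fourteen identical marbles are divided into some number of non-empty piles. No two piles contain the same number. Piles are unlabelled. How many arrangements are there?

They are:
14
1,13
2,12
3,11
1,2,11
4,10
1,3,10
5,9
1,4,9
2,3,9
6,8
1,5,8
2,4,8
1,2,3,8
1,6,7
2,5,7
3,4,7
1,2,4,7
3,5,6
1,2,5,6
1,3,4,6
2,3,4,5
That's 22 in total.

22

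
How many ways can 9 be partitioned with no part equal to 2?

15

Listing the qualifying partitions of 9:
9
1 + 8
1 + 1 + 7
3 + 6
1 + 1 + 1 + 6
4 + 5
1 + 3 + 5
1 + 1 + 1 + 1 + 5
1 + 4 + 4
1 + 1 + 3 + 4
1 + 1 + 1 + 1 + 1 + 4
3 + 3 + 3
1 + 1 + 1 + 3 + 3
1 + 1 + 1 + 1 + 1 + 1 + 3
1 + 1 + 1 + 1 + 1 + 1 + 1 + 1 + 1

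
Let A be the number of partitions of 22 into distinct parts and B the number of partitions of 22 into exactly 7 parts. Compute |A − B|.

Partitions of 22 into distinct parts: 89.
Partitions of 22 into exactly 7 parts: 131.
|89 − 131| = 42.

42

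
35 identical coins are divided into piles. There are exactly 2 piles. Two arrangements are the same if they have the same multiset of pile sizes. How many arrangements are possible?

Listing the qualifying partitions of 35:
1 + 34
2 + 33
3 + 32
4 + 31
5 + 30
6 + 29
7 + 28
8 + 27
9 + 26
10 + 25
11 + 24
12 + 23
13 + 22
14 + 21
15 + 20
16 + 19
17 + 18
Counting gives 17.

17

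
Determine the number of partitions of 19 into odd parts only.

54

There are too many to list fully; the first 12 (by largest part) are:
19
17+1+1
15+3+1
15+1+1+1+1
13+5+1
13+3+3
13+3+1+1+1
13+1+1+1+1+1+1
11+7+1
11+5+3
11+5+1+1+1
11+3+3+1+1
…and 42 more, for 54 total.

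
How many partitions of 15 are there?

176

There are 176 such partitions.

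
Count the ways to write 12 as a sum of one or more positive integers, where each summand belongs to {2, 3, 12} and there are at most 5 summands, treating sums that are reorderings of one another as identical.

3

Listing the qualifying partitions of 12:
12
3+3+3+3
2+2+2+3+3
Counting gives 3.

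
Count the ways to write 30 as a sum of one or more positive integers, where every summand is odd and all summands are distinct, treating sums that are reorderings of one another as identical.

18

They are:
29 + 1
27 + 3
25 + 5
23 + 7
21 + 9
21 + 5 + 3 + 1
19 + 11
19 + 7 + 3 + 1
17 + 13
17 + 9 + 3 + 1
17 + 7 + 5 + 1
15 + 11 + 3 + 1
15 + 9 + 5 + 1
15 + 7 + 5 + 3
13 + 11 + 5 + 1
13 + 9 + 7 + 1
13 + 9 + 5 + 3
11 + 9 + 7 + 3
Counting gives 18.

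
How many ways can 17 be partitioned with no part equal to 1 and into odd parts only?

They are:
17
11 + 3 + 3
9 + 5 + 3
7 + 7 + 3
7 + 5 + 5
5 + 3 + 3 + 3 + 3

6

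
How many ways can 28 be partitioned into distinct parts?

A full systematic count gives 222.

222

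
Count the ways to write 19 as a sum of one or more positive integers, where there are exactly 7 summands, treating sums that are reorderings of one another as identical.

A partial list (first 12 by largest part):
13+1+1+1+1+1+1
12+2+1+1+1+1+1
11+3+1+1+1+1+1
11+2+2+1+1+1+1
10+4+1+1+1+1+1
10+3+2+1+1+1+1
10+2+2+2+1+1+1
9+5+1+1+1+1+1
9+4+2+1+1+1+1
9+3+3+1+1+1+1
9+3+2+2+1+1+1
9+2+2+2+2+1+1
…and 53 more, for 65 total.

65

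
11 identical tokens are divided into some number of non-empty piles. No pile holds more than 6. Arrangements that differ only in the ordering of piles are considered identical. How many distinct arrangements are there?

44

A partial list (first 12 by largest part):
6, 5
6, 4, 1
6, 3, 2
6, 3, 1, 1
6, 2, 2, 1
6, 2, 1, 1, 1
6, 1, 1, 1, 1, 1
5, 5, 1
5, 4, 2
5, 4, 1, 1
5, 3, 3
5, 3, 2, 1
…and 32 more, for 44 total.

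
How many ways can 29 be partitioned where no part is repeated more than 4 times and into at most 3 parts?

Counting exhaustively, 85 partitions satisfy the conditions.

85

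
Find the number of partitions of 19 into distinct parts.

54

There are too many to list fully; the first 12 (by largest part) are:
19
18, 1
17, 2
16, 3
16, 2, 1
15, 4
15, 3, 1
14, 5
14, 4, 1
14, 3, 2
13, 6
13, 5, 1
…and 42 more, for 54 total.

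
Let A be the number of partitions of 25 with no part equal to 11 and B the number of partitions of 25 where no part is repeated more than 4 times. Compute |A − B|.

Partitions of 25 with no part equal to 11: 1823.
Partitions of 25 where no part is repeated more than 4 times: 1156.
|1823 − 1156| = 667.

667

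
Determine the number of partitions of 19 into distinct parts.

54

There are too many to list fully; the first 12 (by largest part) are:
19
1,18
2,17
3,16
1,2,16
4,15
1,3,15
5,14
1,4,14
2,3,14
6,13
1,5,13
…and 42 more, for 54 total.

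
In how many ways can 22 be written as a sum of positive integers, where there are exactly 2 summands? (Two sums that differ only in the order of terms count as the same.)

Enumerating:
1, 21
2, 20
3, 19
4, 18
5, 17
6, 16
7, 15
8, 14
9, 13
10, 12
11, 11
That's 11 in total.

11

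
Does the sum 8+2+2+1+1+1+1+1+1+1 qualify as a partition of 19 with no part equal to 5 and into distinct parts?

No

The parts sum to 19, and the condition 'all summands are distinct' is violated.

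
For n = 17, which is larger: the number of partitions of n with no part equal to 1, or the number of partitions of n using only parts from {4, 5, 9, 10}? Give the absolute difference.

Partitions of 17 with no part equal to 1: 66.
Partitions of 17 using only parts from {4, 5, 9, 10}: 2.
|66 − 2| = 64.

64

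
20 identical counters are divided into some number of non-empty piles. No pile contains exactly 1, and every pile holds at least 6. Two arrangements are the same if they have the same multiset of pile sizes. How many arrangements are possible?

Enumerating:
20
14+6
13+7
12+8
11+9
10+10
8+6+6
7+7+6

8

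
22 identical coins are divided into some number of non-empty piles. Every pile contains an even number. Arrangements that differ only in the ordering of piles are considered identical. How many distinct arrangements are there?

56

A partial list (first 12 by largest part):
22
2,20
4,18
2,2,18
6,16
2,4,16
2,2,2,16
8,14
2,6,14
4,4,14
2,2,4,14
2,2,2,2,14
…and 44 more, for 56 total.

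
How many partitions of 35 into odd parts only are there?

585

A full systematic count gives 585.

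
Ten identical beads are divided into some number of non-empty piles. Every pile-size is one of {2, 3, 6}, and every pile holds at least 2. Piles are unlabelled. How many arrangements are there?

3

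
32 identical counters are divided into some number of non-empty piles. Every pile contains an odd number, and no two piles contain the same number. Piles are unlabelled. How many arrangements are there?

23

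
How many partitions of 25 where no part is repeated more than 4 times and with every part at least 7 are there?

11

They are:
25
18,7
17,8
16,9
15,10
14,11
13,12
11,7,7
10,8,7
9,9,7
9,8,8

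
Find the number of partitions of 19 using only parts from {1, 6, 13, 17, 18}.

Enumerating:
18, 1
17, 1, 1
13, 6
13, 1, 1, 1, 1, 1, 1
6, 6, 6, 1
6, 6, 1, 1, 1, 1, 1, 1, 1
6, 1, 1, 1, 1, 1, 1, 1, 1, 1, 1, 1, 1, 1
1, 1, 1, 1, 1, 1, 1, 1, 1, 1, 1, 1, 1, 1, 1, 1, 1, 1, 1

8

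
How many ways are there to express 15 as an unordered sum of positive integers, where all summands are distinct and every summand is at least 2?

Listing the qualifying partitions of 15:
15
13 + 2
12 + 3
11 + 4
10 + 5
10 + 3 + 2
9 + 6
9 + 4 + 2
8 + 7
8 + 5 + 2
8 + 4 + 3
7 + 6 + 2
7 + 5 + 3
6 + 5 + 4
6 + 4 + 3 + 2
Counting gives 15.

15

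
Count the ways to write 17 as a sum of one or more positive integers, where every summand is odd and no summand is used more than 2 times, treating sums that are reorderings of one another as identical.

The partitions of 17 that satisfy the conditions:
17
1,1,15
1,3,13
1,5,11
3,3,11
1,7,9
3,5,9
1,1,3,3,9
3,7,7
5,5,7
1,1,3,5,7
1,3,3,5,5
Counting gives 12.

12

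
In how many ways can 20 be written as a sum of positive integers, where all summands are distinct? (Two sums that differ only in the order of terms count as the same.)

64

A partial list (first 12 by largest part):
20
19+1
18+2
17+3
17+2+1
16+4
16+3+1
15+5
15+4+1
15+3+2
14+6
14+5+1
…and 52 more, for 64 total.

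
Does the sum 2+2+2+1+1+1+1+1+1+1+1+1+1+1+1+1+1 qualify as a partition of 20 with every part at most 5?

Yes

The parts sum to 20, and the condition 'no summand exceeds 5' holds.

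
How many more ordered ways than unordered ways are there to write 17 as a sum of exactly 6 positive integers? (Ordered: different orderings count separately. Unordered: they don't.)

4324

Compositions: C(16,5) = 4368.
Unordered (partitions into 6 parts): 44.
Difference: 4368 − 44 = 4324.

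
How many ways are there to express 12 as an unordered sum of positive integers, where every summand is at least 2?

21

Listing the qualifying partitions of 12:
12
10+2
9+3
8+4
8+2+2
7+5
7+3+2
6+6
6+4+2
6+3+3
6+2+2+2
5+5+2
5+4+3
5+3+2+2
4+4+4
4+4+2+2
4+3+3+2
4+2+2+2+2
3+3+3+3
3+3+2+2+2
2+2+2+2+2+2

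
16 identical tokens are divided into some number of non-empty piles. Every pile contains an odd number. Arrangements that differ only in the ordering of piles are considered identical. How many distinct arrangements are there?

A partial list (first 12 by largest part):
15, 1
13, 3
13, 1, 1, 1
11, 5
11, 3, 1, 1
11, 1, 1, 1, 1, 1
9, 7
9, 5, 1, 1
9, 3, 3, 1
9, 3, 1, 1, 1, 1
9, 1, 1, 1, 1, 1, 1, 1
7, 7, 1, 1
…and 20 more, for 32 total.

32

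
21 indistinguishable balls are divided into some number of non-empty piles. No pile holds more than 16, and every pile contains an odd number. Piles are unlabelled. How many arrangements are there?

A full systematic count gives 72.

72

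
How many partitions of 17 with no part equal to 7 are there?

Systematic enumeration (by largest part, then next-largest, …) yields 255.

255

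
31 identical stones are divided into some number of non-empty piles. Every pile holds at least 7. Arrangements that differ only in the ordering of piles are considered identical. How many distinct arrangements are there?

27

A partial list (first 12 by largest part):
31
24+7
23+8
22+9
21+10
20+11
19+12
18+13
17+14
17+7+7
16+15
16+8+7
…and 15 more, for 27 total.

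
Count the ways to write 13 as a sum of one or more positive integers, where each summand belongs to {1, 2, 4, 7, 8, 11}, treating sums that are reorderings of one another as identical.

A partial list (first 12 by largest part):
11+2
11+1+1
8+4+1
8+2+2+1
8+2+1+1+1
8+1+1+1+1+1
7+4+2
7+4+1+1
7+2+2+2
7+2+2+1+1
7+2+1+1+1+1
7+1+1+1+1+1+1
…and 16 more, for 28 total.

28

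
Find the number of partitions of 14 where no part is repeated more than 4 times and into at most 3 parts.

The partitions of 14 that satisfy the conditions:
14
13+1
12+2
12+1+1
11+3
11+2+1
10+4
10+3+1
10+2+2
9+5
9+4+1
9+3+2
8+6
8+5+1
8+4+2
8+3+3
7+7
7+6+1
7+5+2
7+4+3
6+6+2
6+5+3
6+4+4
5+5+4
Counting gives 24.

24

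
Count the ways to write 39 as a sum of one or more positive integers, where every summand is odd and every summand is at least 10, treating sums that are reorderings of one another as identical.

They are:
39
17, 11, 11
15, 13, 11
13, 13, 13
That's 4 in total.

4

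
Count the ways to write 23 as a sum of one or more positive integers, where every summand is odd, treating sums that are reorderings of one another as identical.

104

Enumerating by decreasing first part gives 104 partitions in all.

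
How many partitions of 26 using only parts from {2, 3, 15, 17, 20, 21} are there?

The partitions of 26 that satisfy the conditions:
21,3,2
20,3,3
20,2,2,2
17,3,3,3
17,3,2,2,2
15,3,3,3,2
15,3,2,2,2,2
3,3,3,3,3,3,3,3,2
3,3,3,3,3,3,2,2,2,2
3,3,3,3,2,2,2,2,2,2,2
3,3,2,2,2,2,2,2,2,2,2,2
2,2,2,2,2,2,2,2,2,2,2,2,2
Counting gives 12.

12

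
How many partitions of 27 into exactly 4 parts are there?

Enumerating by decreasing first part gives 150 partitions in all.

150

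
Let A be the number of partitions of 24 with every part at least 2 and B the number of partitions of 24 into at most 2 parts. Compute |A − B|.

307

Partitions of 24 with every part at least 2: 320.
Partitions of 24 into at most 2 parts: 13.
|320 − 13| = 307.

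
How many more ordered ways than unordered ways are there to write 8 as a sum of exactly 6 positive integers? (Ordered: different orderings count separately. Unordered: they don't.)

Compositions: C(7,5) = 21.
Unordered (partitions into 6 parts): 2.
Difference: 21 − 2 = 19.

19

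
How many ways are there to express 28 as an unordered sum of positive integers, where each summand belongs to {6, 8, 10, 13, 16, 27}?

4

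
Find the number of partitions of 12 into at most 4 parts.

34

There are too many to list fully; the first 12 (by largest part) are:
12
11+1
10+2
10+1+1
9+3
9+2+1
9+1+1+1
8+4
8+3+1
8+2+2
8+2+1+1
7+5
…and 22 more, for 34 total.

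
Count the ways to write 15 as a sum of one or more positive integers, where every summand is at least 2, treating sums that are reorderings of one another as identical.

A partial list (first 12 by largest part):
15
13, 2
12, 3
11, 4
11, 2, 2
10, 5
10, 3, 2
9, 6
9, 4, 2
9, 3, 3
9, 2, 2, 2
8, 7
…and 29 more, for 41 total.

41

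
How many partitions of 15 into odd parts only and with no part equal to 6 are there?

27

There are too many to list fully; the first 12 (by largest part) are:
15
13,1,1
11,3,1
11,1,1,1,1
9,5,1
9,3,3
9,3,1,1,1
9,1,1,1,1,1,1
7,7,1
7,5,3
7,5,1,1,1
7,3,3,1,1
…and 15 more, for 27 total.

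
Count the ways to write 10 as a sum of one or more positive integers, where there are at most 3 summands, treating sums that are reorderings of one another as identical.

14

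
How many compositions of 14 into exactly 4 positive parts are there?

286

Equivalently, choose which 3 of the 13 gaps become plus signs: C(13,3) = 286.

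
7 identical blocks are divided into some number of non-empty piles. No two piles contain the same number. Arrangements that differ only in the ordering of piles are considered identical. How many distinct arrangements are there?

5

Enumerating:
7
1+6
2+5
3+4
1+2+4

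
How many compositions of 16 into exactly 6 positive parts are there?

Equivalently, choose which 5 of the 15 gaps become plus signs: C(15,5) = 3003.

3003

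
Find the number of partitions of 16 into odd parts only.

There are too many to list fully; the first 12 (by largest part) are:
1,15
3,13
1,1,1,13
5,11
1,1,3,11
1,1,1,1,1,11
7,9
1,1,5,9
1,3,3,9
1,1,1,1,3,9
1,1,1,1,1,1,1,9
1,1,7,7
…and 20 more, for 32 total.

32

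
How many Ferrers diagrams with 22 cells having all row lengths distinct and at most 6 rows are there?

Direct enumeration gives 89 partitions.

89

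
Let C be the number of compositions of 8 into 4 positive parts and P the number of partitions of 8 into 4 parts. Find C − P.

Compositions: C(7,3) = 35.
Partitions of 8 into exactly 4 parts: 5.
Difference: 35 − 5 = 30.

30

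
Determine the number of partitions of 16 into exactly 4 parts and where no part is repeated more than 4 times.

A partial list (first 12 by largest part):
13+1+1+1
12+2+1+1
11+3+1+1
11+2+2+1
10+4+1+1
10+3+2+1
10+2+2+2
9+5+1+1
9+4+2+1
9+3+3+1
9+3+2+2
8+6+1+1
…and 22 more, for 34 total.

34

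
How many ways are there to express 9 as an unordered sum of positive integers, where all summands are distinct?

8

The partitions of 9 that satisfy the conditions:
9
8+1
7+2
6+3
6+2+1
5+4
5+3+1
4+3+2
That's 8 in total.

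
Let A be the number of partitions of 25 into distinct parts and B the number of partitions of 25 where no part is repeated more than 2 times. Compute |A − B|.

371

Partitions of 25 into distinct parts: 142.
Partitions of 25 where no part is repeated more than 2 times: 513.
|142 − 513| = 371.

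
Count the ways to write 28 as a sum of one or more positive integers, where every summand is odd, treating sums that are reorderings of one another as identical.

There are 222 such partitions.

222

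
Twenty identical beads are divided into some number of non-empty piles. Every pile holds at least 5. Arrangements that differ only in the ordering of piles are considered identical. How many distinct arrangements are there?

They are:
20
5,15
6,14
7,13
8,12
9,11
10,10
5,5,10
5,6,9
5,7,8
6,6,8
6,7,7
5,5,5,5
That's 13 in total.

13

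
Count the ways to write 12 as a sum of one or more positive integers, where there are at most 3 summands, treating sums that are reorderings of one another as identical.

Enumerating:
12
11+1
10+2
10+1+1
9+3
9+2+1
8+4
8+3+1
8+2+2
7+5
7+4+1
7+3+2
6+6
6+5+1
6+4+2
6+3+3
5+5+2
5+4+3
4+4+4
Counting gives 19.

19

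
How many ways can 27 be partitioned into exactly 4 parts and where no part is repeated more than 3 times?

Direct enumeration gives 150 partitions.

150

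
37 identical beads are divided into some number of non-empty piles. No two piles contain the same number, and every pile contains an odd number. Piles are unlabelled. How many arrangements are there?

A partial list (first 12 by largest part):
37
33, 3, 1
31, 5, 1
29, 7, 1
29, 5, 3
27, 9, 1
27, 7, 3
25, 11, 1
25, 9, 3
25, 7, 5
23, 13, 1
23, 11, 3
…and 23 more, for 35 total.

35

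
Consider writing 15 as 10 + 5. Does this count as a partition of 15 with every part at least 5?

Yes

The parts sum to 15, and the condition 'every summand is at least 5' holds.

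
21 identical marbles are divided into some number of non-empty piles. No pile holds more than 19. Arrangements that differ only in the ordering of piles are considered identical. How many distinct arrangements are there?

Counting exhaustively, 790 partitions satisfy the conditions.

790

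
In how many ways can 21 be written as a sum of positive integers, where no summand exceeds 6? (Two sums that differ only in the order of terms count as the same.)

Enumerating by decreasing first part gives 331 partitions in all.

331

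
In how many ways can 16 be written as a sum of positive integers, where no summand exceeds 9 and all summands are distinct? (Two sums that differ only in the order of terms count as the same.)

18

The partitions of 16 that satisfy the conditions:
9 + 7
9 + 6 + 1
9 + 5 + 2
9 + 4 + 3
9 + 4 + 2 + 1
8 + 7 + 1
8 + 6 + 2
8 + 5 + 3
8 + 5 + 2 + 1
8 + 4 + 3 + 1
7 + 6 + 3
7 + 6 + 2 + 1
7 + 5 + 4
7 + 5 + 3 + 1
7 + 4 + 3 + 2
6 + 5 + 4 + 1
6 + 5 + 3 + 2
6 + 4 + 3 + 2 + 1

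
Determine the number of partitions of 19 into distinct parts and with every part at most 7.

They are:
1,5,6,7
2,4,6,7
1,2,3,6,7
3,4,5,7
1,2,4,5,7
1,3,4,5,6

6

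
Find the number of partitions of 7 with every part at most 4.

11

They are:
4 + 3
4 + 2 + 1
4 + 1 + 1 + 1
3 + 3 + 1
3 + 2 + 2
3 + 2 + 1 + 1
3 + 1 + 1 + 1 + 1
2 + 2 + 2 + 1
2 + 2 + 1 + 1 + 1
2 + 1 + 1 + 1 + 1 + 1
1 + 1 + 1 + 1 + 1 + 1 + 1
That's 11 in total.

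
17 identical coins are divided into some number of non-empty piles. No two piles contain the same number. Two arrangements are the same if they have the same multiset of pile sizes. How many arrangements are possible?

There are too many to list fully; the first 12 (by largest part) are:
17
16 + 1
15 + 2
14 + 3
14 + 2 + 1
13 + 4
13 + 3 + 1
12 + 5
12 + 4 + 1
12 + 3 + 2
11 + 6
11 + 5 + 1
…and 26 more, for 38 total.

38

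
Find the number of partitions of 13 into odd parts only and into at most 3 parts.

6

Enumerating:
13
11,1,1
9,3,1
7,5,1
7,3,3
5,5,3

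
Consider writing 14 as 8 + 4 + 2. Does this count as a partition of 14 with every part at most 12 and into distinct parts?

The parts sum to 14, and the condition 'no summand exceeds 12' holds; the condition 'all summands are distinct' holds.

Yes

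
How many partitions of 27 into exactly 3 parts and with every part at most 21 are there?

There are too many to list fully; the first 12 (by largest part) are:
21,5,1
21,4,2
21,3,3
20,6,1
20,5,2
20,4,3
19,7,1
19,6,2
19,5,3
19,4,4
18,8,1
18,7,2
…and 43 more, for 55 total.

55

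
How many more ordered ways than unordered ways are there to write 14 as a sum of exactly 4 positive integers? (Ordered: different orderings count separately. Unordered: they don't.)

263

Compositions: C(13,3) = 286.
Partitions of 14 into exactly 4 parts: 23.
Difference: 286 − 23 = 263.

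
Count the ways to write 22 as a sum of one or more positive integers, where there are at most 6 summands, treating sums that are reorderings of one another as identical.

There are 391 such partitions.

391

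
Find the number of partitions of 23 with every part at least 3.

Enumerating by decreasing first part gives 88 partitions in all.

88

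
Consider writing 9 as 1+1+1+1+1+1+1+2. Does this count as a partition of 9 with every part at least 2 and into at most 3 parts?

No

The parts sum to 9, and the condition 'every summand is at least 2' is violated.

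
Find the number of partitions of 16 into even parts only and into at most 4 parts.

The partitions of 16 that satisfy the conditions:
16
2,14
4,12
2,2,12
6,10
2,4,10
2,2,2,10
8,8
2,6,8
4,4,8
2,2,4,8
4,6,6
2,2,6,6
2,4,4,6
4,4,4,4

15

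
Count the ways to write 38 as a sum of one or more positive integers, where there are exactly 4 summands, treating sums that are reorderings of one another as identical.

There are 411 such partitions.

411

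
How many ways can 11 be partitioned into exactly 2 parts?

Enumerating:
1+10
2+9
3+8
4+7
5+6

5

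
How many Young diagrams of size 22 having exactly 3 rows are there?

40

There are too many to list fully; the first 12 (by largest part) are:
1+1+20
1+2+19
1+3+18
2+2+18
1+4+17
2+3+17
1+5+16
2+4+16
3+3+16
1+6+15
2+5+15
3+4+15
…and 28 more, for 40 total.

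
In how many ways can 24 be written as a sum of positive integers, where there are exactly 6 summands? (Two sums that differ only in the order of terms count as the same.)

199

Counting exhaustively, 199 partitions satisfy the conditions.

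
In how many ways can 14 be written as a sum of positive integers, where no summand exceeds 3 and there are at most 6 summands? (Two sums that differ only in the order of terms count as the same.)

They are:
2+3+3+3+3
1+1+3+3+3+3
1+2+2+3+3+3
2+2+2+2+3+3
That's 4 in total.

4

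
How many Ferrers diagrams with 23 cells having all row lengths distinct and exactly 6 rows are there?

2

The partitions of 23 that satisfy the conditions:
8 + 5 + 4 + 3 + 2 + 1
7 + 6 + 4 + 3 + 2 + 1
That's 2 in total.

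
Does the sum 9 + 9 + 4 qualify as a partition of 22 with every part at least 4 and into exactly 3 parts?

Yes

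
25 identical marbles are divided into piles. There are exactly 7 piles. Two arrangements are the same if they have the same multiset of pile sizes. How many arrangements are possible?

There are 248 such partitions.

248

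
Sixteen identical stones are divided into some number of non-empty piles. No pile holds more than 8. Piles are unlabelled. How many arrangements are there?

There are 186 such partitions.

186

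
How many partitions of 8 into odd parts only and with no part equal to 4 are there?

6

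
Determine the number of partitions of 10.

42

There are too many to list fully; the first 12 (by largest part) are:
10
1, 9
2, 8
1, 1, 8
3, 7
1, 2, 7
1, 1, 1, 7
4, 6
1, 3, 6
2, 2, 6
1, 1, 2, 6
1, 1, 1, 1, 6
…and 30 more, for 42 total.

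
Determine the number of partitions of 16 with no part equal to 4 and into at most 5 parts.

67

A partial list (first 12 by largest part):
16
15, 1
14, 2
14, 1, 1
13, 3
13, 2, 1
13, 1, 1, 1
12, 3, 1
12, 2, 2
12, 2, 1, 1
12, 1, 1, 1, 1
11, 5
…and 55 more, for 67 total.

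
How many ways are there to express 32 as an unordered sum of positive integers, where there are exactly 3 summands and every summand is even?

21

Enumerating:
2, 2, 28
2, 4, 26
2, 6, 24
4, 4, 24
2, 8, 22
4, 6, 22
2, 10, 20
4, 8, 20
6, 6, 20
2, 12, 18
4, 10, 18
6, 8, 18
2, 14, 16
4, 12, 16
6, 10, 16
8, 8, 16
4, 14, 14
6, 12, 14
8, 10, 14
8, 12, 12
10, 10, 12
Counting gives 21.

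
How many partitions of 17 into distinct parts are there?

A partial list (first 12 by largest part):
17
1,16
2,15
3,14
1,2,14
4,13
1,3,13
5,12
1,4,12
2,3,12
6,11
1,5,11
…and 26 more, for 38 total.

38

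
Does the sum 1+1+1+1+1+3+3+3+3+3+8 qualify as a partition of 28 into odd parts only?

No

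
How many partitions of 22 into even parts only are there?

There are too many to list fully; the first 12 (by largest part) are:
22
2 + 20
4 + 18
2 + 2 + 18
6 + 16
2 + 4 + 16
2 + 2 + 2 + 16
8 + 14
2 + 6 + 14
4 + 4 + 14
2 + 2 + 4 + 14
2 + 2 + 2 + 2 + 14
…and 44 more, for 56 total.

56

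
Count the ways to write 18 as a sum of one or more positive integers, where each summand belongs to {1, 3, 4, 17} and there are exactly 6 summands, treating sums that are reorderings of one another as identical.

3

Listing the qualifying partitions of 18:
1, 1, 4, 4, 4, 4
1, 3, 3, 3, 4, 4
3, 3, 3, 3, 3, 3
That's 3 in total.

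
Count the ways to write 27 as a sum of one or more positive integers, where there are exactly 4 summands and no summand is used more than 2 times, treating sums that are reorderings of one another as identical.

Counting exhaustively, 142 partitions satisfy the conditions.

142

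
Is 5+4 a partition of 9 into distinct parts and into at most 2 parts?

The parts sum to 9, and the condition 'all summands are distinct' holds; the condition 'there are at most 2 summands' holds.

Yes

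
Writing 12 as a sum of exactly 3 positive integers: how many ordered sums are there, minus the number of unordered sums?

Compositions: C(11,2) = 55.
Unordered (partitions into 3 parts): 12.
Difference: 55 − 12 = 43.

43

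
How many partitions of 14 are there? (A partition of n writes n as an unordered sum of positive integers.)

Direct enumeration gives 135 partitions.

135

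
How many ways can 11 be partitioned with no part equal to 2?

26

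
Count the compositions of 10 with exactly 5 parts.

A composition of 10 into 5 positive parts is chosen by placing 4 dividers among the 9 gaps between 10 units: C(9,4) = 126.

126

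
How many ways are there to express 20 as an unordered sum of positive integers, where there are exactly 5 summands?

84

Systematic enumeration (by largest part, then next-largest, …) yields 84.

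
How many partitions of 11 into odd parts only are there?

Enumerating:
11
9, 1, 1
7, 3, 1
7, 1, 1, 1, 1
5, 5, 1
5, 3, 3
5, 3, 1, 1, 1
5, 1, 1, 1, 1, 1, 1
3, 3, 3, 1, 1
3, 3, 1, 1, 1, 1, 1
3, 1, 1, 1, 1, 1, 1, 1, 1
1, 1, 1, 1, 1, 1, 1, 1, 1, 1, 1
That's 12 in total.

12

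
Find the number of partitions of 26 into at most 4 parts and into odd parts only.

A partial list (first 12 by largest part):
25, 1
23, 3
23, 1, 1, 1
21, 5
21, 3, 1, 1
19, 7
19, 5, 1, 1
19, 3, 3, 1
17, 9
17, 7, 1, 1
17, 5, 3, 1
17, 3, 3, 3
…and 22 more, for 34 total.

34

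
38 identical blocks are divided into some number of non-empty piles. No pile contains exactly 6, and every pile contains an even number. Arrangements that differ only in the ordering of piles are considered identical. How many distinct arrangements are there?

Enumerating by decreasing first part gives 259 partitions in all.

259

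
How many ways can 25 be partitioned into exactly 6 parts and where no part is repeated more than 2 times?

Counting exhaustively, 117 partitions satisfy the conditions.

117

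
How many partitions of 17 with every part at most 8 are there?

230

Counting exhaustively, 230 partitions satisfy the conditions.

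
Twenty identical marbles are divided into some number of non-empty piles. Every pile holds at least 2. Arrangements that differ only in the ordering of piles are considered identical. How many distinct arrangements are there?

137

There are 137 such partitions.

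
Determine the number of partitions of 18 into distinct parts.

46

There are too many to list fully; the first 12 (by largest part) are:
18
17+1
16+2
15+3
15+2+1
14+4
14+3+1
13+5
13+4+1
13+3+2
12+6
12+5+1
…and 34 more, for 46 total.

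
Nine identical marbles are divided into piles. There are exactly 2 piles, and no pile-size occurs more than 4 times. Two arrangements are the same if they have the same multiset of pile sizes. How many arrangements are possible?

Enumerating:
8, 1
7, 2
6, 3
5, 4

4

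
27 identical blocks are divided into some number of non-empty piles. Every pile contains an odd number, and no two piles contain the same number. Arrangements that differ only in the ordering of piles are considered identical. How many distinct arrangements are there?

They are:
27
1+3+23
1+5+21
1+7+19
3+5+19
1+9+17
3+7+17
1+11+15
3+9+15
5+7+15
3+11+13
5+9+13
7+9+11
1+3+5+7+11
Counting gives 14.

14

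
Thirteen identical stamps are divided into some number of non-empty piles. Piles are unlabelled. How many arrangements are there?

Enumerating by decreasing first part gives 101 partitions in all.

101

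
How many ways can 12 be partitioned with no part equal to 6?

A partial list (first 12 by largest part):
12
11 + 1
10 + 2
10 + 1 + 1
9 + 3
9 + 2 + 1
9 + 1 + 1 + 1
8 + 4
8 + 3 + 1
8 + 2 + 2
8 + 2 + 1 + 1
8 + 1 + 1 + 1 + 1
…and 54 more, for 66 total.

66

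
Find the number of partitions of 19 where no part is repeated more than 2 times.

A full systematic count gives 163.

163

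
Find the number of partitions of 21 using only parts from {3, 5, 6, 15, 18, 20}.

9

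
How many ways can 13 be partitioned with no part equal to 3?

59

There are too many to list fully; the first 12 (by largest part) are:
13
12+1
11+2
11+1+1
10+2+1
10+1+1+1
9+4
9+2+2
9+2+1+1
9+1+1+1+1
8+5
8+4+1
…and 47 more, for 59 total.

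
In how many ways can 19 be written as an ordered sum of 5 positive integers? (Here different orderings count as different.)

By stars and bars with positive parts, the count is C(18,4) = 3060.

3060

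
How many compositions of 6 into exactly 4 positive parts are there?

10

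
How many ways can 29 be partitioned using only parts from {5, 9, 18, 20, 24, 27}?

Enumerating:
24, 5
20, 9
9, 5, 5, 5, 5

3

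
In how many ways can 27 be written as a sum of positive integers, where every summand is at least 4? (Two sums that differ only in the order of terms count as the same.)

Counting exhaustively, 81 partitions satisfy the conditions.

81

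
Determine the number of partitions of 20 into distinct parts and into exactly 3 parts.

24

Enumerating:
17,2,1
16,3,1
15,4,1
15,3,2
14,5,1
14,4,2
13,6,1
13,5,2
13,4,3
12,7,1
12,6,2
12,5,3
11,8,1
11,7,2
11,6,3
11,5,4
10,9,1
10,8,2
10,7,3
10,6,4
9,8,3
9,7,4
9,6,5
8,7,5
That's 24 in total.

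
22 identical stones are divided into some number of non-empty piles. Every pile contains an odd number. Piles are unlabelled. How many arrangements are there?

89

Counting exhaustively, 89 partitions satisfy the conditions.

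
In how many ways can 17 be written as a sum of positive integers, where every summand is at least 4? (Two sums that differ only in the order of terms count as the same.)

Enumerating:
17
4, 13
5, 12
6, 11
7, 10
8, 9
4, 4, 9
4, 5, 8
4, 6, 7
5, 5, 7
5, 6, 6
4, 4, 4, 5

12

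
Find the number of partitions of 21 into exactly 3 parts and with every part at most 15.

A partial list (first 12 by largest part):
15+5+1
15+4+2
15+3+3
14+6+1
14+5+2
14+4+3
13+7+1
13+6+2
13+5+3
13+4+4
12+8+1
12+7+2
…and 19 more, for 31 total.

31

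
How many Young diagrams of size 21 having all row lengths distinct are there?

76

Systematic enumeration (by largest part, then next-largest, …) yields 76.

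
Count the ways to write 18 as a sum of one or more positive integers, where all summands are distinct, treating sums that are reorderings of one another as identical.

A partial list (first 12 by largest part):
18
17+1
16+2
15+3
15+2+1
14+4
14+3+1
13+5
13+4+1
13+3+2
12+6
12+5+1
…and 34 more, for 46 total.

46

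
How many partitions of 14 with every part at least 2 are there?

34

There are too many to list fully; the first 12 (by largest part) are:
14
12,2
11,3
10,4
10,2,2
9,5
9,3,2
8,6
8,4,2
8,3,3
8,2,2,2
7,7
…and 22 more, for 34 total.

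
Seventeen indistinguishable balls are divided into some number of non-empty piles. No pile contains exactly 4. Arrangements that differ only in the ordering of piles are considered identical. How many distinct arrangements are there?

Systematic enumeration (by largest part, then next-largest, …) yields 196.

196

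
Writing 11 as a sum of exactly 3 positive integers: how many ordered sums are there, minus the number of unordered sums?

Compositions: C(10,2) = 45.
Unordered (partitions into 3 parts): 10.
Difference: 45 − 10 = 35.

35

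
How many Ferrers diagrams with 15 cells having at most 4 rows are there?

54

A partial list (first 12 by largest part):
15
1, 14
2, 13
1, 1, 13
3, 12
1, 2, 12
1, 1, 1, 12
4, 11
1, 3, 11
2, 2, 11
1, 1, 2, 11
5, 10
…and 42 more, for 54 total.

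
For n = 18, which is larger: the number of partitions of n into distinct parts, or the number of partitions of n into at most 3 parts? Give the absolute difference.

Partitions of 18 into distinct parts: 46.
Partitions of 18 into at most 3 parts: 37.
|46 − 37| = 9.

9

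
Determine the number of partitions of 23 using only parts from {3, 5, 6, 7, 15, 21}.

10

They are:
15 + 5 + 3
7 + 7 + 6 + 3
7 + 7 + 3 + 3 + 3
7 + 6 + 5 + 5
7 + 5 + 5 + 3 + 3
6 + 6 + 6 + 5
6 + 6 + 5 + 3 + 3
6 + 5 + 3 + 3 + 3 + 3
5 + 5 + 5 + 5 + 3
5 + 3 + 3 + 3 + 3 + 3 + 3
That's 10 in total.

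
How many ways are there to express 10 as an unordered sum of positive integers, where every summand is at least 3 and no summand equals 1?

5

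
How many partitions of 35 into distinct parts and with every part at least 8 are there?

21

Listing the qualifying partitions of 35:
35
8 + 27
9 + 26
10 + 25
11 + 24
12 + 23
13 + 22
14 + 21
15 + 20
16 + 19
17 + 18
8 + 9 + 18
8 + 10 + 17
8 + 11 + 16
9 + 10 + 16
8 + 12 + 15
9 + 11 + 15
8 + 13 + 14
9 + 12 + 14
10 + 11 + 14
10 + 12 + 13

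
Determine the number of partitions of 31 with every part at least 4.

161

Enumerating by decreasing first part gives 161 partitions in all.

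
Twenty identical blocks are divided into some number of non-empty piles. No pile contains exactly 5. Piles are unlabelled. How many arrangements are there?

Enumerating by decreasing first part gives 451 partitions in all.

451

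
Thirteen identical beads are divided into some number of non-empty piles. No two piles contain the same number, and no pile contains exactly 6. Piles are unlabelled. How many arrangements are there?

Listing the qualifying partitions of 13:
13
1, 12
2, 11
3, 10
1, 2, 10
4, 9
1, 3, 9
5, 8
1, 4, 8
2, 3, 8
1, 5, 7
2, 4, 7
1, 2, 3, 7
1, 3, 4, 5
Counting gives 14.

14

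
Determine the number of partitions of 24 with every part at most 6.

Systematic enumeration (by largest part, then next-largest, …) yields 532.

532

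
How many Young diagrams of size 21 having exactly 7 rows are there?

105

Enumerating by decreasing first part gives 105 partitions in all.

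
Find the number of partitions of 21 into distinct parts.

A full systematic count gives 76.

76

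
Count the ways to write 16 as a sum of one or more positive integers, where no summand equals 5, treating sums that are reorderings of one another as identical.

175

A full systematic count gives 175.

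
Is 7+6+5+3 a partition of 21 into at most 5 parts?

The parts sum to 21, and the condition 'there are at most 5 summands' holds.

Yes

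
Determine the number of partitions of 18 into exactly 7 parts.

A partial list (first 12 by largest part):
12,1,1,1,1,1,1
11,2,1,1,1,1,1
10,3,1,1,1,1,1
10,2,2,1,1,1,1
9,4,1,1,1,1,1
9,3,2,1,1,1,1
9,2,2,2,1,1,1
8,5,1,1,1,1,1
8,4,2,1,1,1,1
8,3,3,1,1,1,1
8,3,2,2,1,1,1
8,2,2,2,2,1,1
…and 37 more, for 49 total.

49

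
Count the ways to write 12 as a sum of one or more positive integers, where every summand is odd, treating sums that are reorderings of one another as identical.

15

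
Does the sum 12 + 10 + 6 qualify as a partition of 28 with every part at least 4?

The parts sum to 28, and the condition 'every summand is at least 4' holds.

Yes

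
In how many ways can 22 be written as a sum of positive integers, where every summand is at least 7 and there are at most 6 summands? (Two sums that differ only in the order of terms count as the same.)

Listing the qualifying partitions of 22:
22
15,7
14,8
13,9
12,10
11,11
8,7,7
Counting gives 7.

7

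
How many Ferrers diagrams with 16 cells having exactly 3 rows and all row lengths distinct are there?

Enumerating:
1+2+13
1+3+12
1+4+11
2+3+11
1+5+10
2+4+10
1+6+9
2+5+9
3+4+9
1+7+8
2+6+8
3+5+8
3+6+7
4+5+7

14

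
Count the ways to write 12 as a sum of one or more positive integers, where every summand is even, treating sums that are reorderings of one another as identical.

11

Listing the qualifying partitions of 12:
12
10,2
8,4
8,2,2
6,6
6,4,2
6,2,2,2
4,4,4
4,4,2,2
4,2,2,2,2
2,2,2,2,2,2
That's 11 in total.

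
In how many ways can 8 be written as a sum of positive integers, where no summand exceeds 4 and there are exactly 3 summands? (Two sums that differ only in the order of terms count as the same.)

3

The partitions of 8 that satisfy the conditions:
4, 3, 1
4, 2, 2
3, 3, 2
That's 3 in total.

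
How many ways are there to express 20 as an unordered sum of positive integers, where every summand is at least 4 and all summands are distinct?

The partitions of 20 that satisfy the conditions:
20
4, 16
5, 15
6, 14
7, 13
8, 12
9, 11
4, 5, 11
4, 6, 10
4, 7, 9
5, 6, 9
5, 7, 8

12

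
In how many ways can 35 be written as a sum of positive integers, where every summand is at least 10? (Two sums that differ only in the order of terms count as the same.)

14

The partitions of 35 that satisfy the conditions:
35
25 + 10
24 + 11
23 + 12
22 + 13
21 + 14
20 + 15
19 + 16
18 + 17
15 + 10 + 10
14 + 11 + 10
13 + 12 + 10
13 + 11 + 11
12 + 12 + 11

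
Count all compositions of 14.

The number of compositions of n is 2^(n−1); here 2^13 = 8192.

8192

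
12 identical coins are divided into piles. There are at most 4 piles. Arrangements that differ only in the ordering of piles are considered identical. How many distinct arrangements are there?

34

A partial list (first 12 by largest part):
12
11 + 1
10 + 2
10 + 1 + 1
9 + 3
9 + 2 + 1
9 + 1 + 1 + 1
8 + 4
8 + 3 + 1
8 + 2 + 2
8 + 2 + 1 + 1
7 + 5
…and 22 more, for 34 total.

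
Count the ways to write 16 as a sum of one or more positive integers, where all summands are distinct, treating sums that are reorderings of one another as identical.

A partial list (first 12 by largest part):
16
1, 15
2, 14
3, 13
1, 2, 13
4, 12
1, 3, 12
5, 11
1, 4, 11
2, 3, 11
6, 10
1, 5, 10
…and 20 more, for 32 total.

32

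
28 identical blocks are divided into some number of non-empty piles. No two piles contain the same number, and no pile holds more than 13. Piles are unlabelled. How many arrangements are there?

Enumerating by decreasing first part gives 113 partitions in all.

113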